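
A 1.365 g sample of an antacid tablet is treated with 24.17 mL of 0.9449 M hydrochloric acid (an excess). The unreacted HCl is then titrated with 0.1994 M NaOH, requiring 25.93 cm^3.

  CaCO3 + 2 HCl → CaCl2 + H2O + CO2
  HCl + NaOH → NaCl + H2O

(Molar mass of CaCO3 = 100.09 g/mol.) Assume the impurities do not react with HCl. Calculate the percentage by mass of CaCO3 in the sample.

64.78 %

n(HCl) added = 0.02417 × 0.9449 = 0.02284 mol
n(NaOH) used in back-titration = 0.02593 × 0.1994 = 5.170 × 10^-3 mol
n(HCl) left over = 5.170 × 10^-3 mol (1:1 ratio)
n(HCl) consumed by analyte = 0.02284 − 5.170 × 10^-3 = 0.01767 mol
From the 1:2 ratio, n(CaCO3) = 1/2 × 0.01767 = 8.834 × 10^-3 mol
mass of CaCO3 = 8.834 × 10^-3 × 100.09 = 0.8842 g
% CaCO3 = 0.8842 / 1.365 × 100 = 64.78 %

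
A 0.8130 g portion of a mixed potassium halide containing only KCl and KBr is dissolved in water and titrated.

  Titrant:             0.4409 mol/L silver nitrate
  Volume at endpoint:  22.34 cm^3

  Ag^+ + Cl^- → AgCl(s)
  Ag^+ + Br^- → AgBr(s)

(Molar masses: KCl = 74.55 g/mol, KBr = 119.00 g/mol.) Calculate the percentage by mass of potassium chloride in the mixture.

n(AgNO3) = 0.02234 × 0.4409 = 9.850 × 10^-3 mol
Let x = n(KCl), y = n(KBr).
Titrant: 1x + 1y = 9.850 × 10^-3;  mass: 74.55x + 119.00y = 0.8130
Solving, x = 8.079 × 10^-3 mol, y = 1.771 × 10^-3 mol
mass of KCl = 8.079 × 10^-3 × 74.55 = 0.6023 g
% KCl = 0.6023 / 0.8130 × 100 = 74.08 %

74.08 %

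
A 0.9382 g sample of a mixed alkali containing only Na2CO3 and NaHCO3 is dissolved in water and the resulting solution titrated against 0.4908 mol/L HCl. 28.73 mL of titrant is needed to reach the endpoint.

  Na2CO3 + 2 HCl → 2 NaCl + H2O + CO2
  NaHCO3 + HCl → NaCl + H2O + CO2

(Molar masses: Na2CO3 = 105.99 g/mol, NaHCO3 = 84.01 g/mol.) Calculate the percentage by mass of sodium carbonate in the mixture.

44.88 %

n(HCl) = 0.02873 × 0.4908 = 0.01410 mol
Let x = n(Na2CO3), y = n(NaHCO3).
Titrant: 2x + 1y = 0.01410;  mass: 105.99x + 84.01y = 0.9382
Solving, x = 3.972 × 10^-3 mol, y = 6.156 × 10^-3 mol
mass of Na2CO3 = 3.972 × 10^-3 × 105.99 = 0.4210 g
% Na2CO3 = 0.4210 / 0.9382 × 100 = 44.88 %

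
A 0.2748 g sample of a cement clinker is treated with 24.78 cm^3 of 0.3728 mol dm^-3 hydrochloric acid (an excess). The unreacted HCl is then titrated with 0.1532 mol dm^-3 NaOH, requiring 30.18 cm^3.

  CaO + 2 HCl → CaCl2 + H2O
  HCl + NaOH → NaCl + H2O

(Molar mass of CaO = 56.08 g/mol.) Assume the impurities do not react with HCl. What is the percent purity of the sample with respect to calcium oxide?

47.08 %

n(HCl) added = 0.02478 × 0.3728 = 9.238 × 10^-3 mol
n(NaOH) used in back-titration = 0.03018 × 0.1532 = 4.624 × 10^-3 mol
n(HCl) left over = 4.624 × 10^-3 mol (1:1 ratio)
n(HCl) consumed by analyte = 9.238 × 10^-3 − 4.624 × 10^-3 = 4.614 × 10^-3 mol
From the 1:2 ratio, n(CaO) = 1/2 × 4.614 × 10^-3 = 2.307 × 10^-3 mol
mass of CaO = 2.307 × 10^-3 × 56.08 = 0.1294 g
% CaO = 0.1294 / 0.2748 × 100 = 47.08 %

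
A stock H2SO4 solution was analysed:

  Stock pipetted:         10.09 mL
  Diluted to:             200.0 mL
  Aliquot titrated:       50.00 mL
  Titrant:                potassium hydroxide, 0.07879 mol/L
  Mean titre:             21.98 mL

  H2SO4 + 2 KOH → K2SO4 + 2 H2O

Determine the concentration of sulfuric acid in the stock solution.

n(KOH) = 0.02198 × 0.07879 = 1.732 × 10^-3 mol
From the 1:2 ratio, n(H2SO4) in the aliquot = 1/2 × 1.732 × 10^-3 = 8.659 × 10^-4 mol
[H2SO4]_dilute = 8.659 × 10^-4 / 0.05000 = 0.01732 mol/L
Dilution factor = 200.0 / 10.09 = 19.82
[H2SO4]_stock = 0.01732 × 19.82 = 0.3433 mol/L

0.3433 mol/L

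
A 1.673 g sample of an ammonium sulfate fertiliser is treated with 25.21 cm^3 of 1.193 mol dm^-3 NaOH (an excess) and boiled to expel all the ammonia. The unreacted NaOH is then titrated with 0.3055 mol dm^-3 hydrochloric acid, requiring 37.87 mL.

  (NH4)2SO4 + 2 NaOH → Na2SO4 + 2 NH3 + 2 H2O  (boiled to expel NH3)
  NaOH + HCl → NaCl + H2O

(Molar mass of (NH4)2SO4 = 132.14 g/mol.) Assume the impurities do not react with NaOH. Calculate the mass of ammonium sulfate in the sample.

1.223 g

n(NaOH) added = 0.02521 × 1.193 = 0.03008 mol
n(HCl) used in back-titration = 0.03787 × 0.3055 = 0.01157 mol
n(NaOH) left over = 0.01157 mol (1:1 ratio)
n(NaOH) consumed by analyte = 0.03008 − 0.01157 = 0.01851 mol
From the 1:2 ratio, n((NH4)2SO4) = 1/2 × 0.01851 = 9.253 × 10^-3 mol
mass of (NH4)2SO4 = 9.253 × 10^-3 × 132.14 = 1.223 g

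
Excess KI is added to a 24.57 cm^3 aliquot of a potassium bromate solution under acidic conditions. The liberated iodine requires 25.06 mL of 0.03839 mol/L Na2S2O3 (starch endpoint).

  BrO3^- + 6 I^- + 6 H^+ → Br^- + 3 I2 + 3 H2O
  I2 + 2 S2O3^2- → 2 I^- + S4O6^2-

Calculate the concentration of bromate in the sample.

n(S2O3^2-) = 0.02506 × 0.03839 = 9.621 × 10^-4 mol
n(I2) = n(S2O3^2-)/2 = 4.810 × 10^-4 mol
From the 1:3 ratio, n(BrO3^-) in the aliquot = 1/3 × 4.810 × 10^-4 = 1.603 × 10^-4 mol
[BrO3^-] = 1.603 × 10^-4 / 0.02457 = 0.006526 mol/L

0.006526 mol/L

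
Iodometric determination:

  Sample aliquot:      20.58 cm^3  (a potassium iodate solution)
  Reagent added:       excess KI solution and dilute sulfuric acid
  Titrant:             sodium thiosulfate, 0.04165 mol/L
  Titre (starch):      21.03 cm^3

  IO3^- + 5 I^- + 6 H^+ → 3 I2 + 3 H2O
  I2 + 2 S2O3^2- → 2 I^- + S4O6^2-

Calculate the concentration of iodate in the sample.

0.007093 mol/L

n(S2O3^2-) = 0.02103 × 0.04165 = 8.759 × 10^-4 mol
n(I2) = n(S2O3^2-)/2 = 4.379 × 10^-4 mol
From the 1:3 ratio, n(IO3^-) in the aliquot = 1/3 × 4.379 × 10^-4 = 1.460 × 10^-4 mol
[IO3^-] = 1.460 × 10^-4 / 0.02058 = 0.007093 mol/L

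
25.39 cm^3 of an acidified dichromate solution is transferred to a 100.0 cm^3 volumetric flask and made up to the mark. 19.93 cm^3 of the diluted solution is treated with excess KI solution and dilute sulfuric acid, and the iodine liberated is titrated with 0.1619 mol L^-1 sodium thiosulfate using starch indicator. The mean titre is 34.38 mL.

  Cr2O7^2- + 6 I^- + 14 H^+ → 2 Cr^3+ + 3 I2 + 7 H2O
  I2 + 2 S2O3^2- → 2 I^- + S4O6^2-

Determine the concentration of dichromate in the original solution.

0.1833 mol/L

n(S2O3^2-) = 0.03438 × 0.1619 = 5.566 × 10^-3 mol
n(I2) = n(S2O3^2-)/2 = 2.783 × 10^-3 mol
From the 1:3 ratio, n(Cr2O7^2-) in the aliquot = 1/3 × 2.783 × 10^-3 = 9.277 × 10^-4 mol
[Cr2O7^2-]_dilute = 9.277 × 10^-4 / 0.01993 = 0.04655 mol/L
[Cr2O7^2-]_original = 0.04655 × 100.0/25.39 = 0.1833 mol/L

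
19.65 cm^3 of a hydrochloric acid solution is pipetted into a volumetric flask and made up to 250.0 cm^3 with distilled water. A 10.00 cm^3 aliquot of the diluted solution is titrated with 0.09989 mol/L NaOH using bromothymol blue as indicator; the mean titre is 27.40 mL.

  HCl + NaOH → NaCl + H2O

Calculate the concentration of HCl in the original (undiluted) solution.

3.482 mol/L

n(NaOH) = 0.02740 × 0.09989 = 2.737 × 10^-3 mol
n(HCl) in the aliquot = 2.737 × 10^-3 mol (1:1 ratio)
[HCl]_dilute = 2.737 × 10^-3 / 0.01000 = 0.2737 mol/L
Dilution factor = 250.0 / 19.65 = 12.72
[HCl]_stock = 0.2737 × 12.72 = 3.482 mol/L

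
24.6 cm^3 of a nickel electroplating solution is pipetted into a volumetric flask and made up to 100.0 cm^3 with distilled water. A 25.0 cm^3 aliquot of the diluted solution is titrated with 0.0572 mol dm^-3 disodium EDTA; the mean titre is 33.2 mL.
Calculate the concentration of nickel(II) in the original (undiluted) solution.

0.309 mol/L

Ni^2+ + EDTA^4- → [Ni(EDTA)]^2-
n(EDTA) = 0.0332 × 0.0572 = 1.90 × 10^-3 mol
n(Ni2+) in the aliquot = 1.90 × 10^-3 mol (1:1 ratio)
[Ni2+]_dilute = 1.90 × 10^-3 / 0.0250 = 0.0760 mol/L
Dilution factor = 100.0 / 24.6 = 4.065
[Ni2+]_stock = 0.0760 × 4.065 = 0.309 mol/L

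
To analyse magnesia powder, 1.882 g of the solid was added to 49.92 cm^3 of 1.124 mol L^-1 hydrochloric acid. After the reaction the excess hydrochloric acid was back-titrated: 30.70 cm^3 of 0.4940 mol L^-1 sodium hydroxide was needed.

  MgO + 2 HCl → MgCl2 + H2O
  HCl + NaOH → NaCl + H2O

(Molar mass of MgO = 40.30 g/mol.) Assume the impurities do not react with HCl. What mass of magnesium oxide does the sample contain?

0.8250 g

n(HCl) added = 0.04992 × 1.124 = 0.05611 mol
n(NaOH) used in back-titration = 0.03070 × 0.4940 = 0.01517 mol
n(HCl) left over = 0.01517 mol (1:1 ratio)
n(HCl) consumed by analyte = 0.05611 − 0.01517 = 0.04094 mol
From the 1:2 ratio, n(MgO) = 1/2 × 0.04094 = 0.02047 mol
mass of MgO = 0.02047 × 40.30 = 0.8250 g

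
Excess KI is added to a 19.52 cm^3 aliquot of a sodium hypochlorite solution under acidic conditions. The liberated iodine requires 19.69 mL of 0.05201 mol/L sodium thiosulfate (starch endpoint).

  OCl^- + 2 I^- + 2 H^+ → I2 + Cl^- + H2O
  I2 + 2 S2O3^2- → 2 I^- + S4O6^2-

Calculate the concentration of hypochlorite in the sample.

n(S2O3^2-) = 0.01969 × 0.05201 = 1.024 × 10^-3 mol
n(I2) = n(S2O3^2-)/2 = 5.120 × 10^-4 mol
n(OCl^-) in the aliquot = 5.120 × 10^-4 mol (1:1 ratio)
[OCl^-] = 5.120 × 10^-4 / 0.01952 = 0.02623 mol/L

0.02623 mol/L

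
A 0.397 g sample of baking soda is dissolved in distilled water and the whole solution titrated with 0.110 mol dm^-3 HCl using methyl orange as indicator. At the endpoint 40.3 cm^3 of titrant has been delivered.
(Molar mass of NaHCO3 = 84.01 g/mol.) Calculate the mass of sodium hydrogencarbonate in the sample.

NaHCO3 + HCl → NaCl + H2O + CO2
n(HCl) = 0.0403 L × 0.110 mol/L = 4.43 × 10^-3 mol
n(NaHCO3) = 4.43 × 10^-3 mol (1:1 ratio)
mass of NaHCO3 = 4.43 × 10^-3 × 84.01 g/mol = 0.372 g

0.372 g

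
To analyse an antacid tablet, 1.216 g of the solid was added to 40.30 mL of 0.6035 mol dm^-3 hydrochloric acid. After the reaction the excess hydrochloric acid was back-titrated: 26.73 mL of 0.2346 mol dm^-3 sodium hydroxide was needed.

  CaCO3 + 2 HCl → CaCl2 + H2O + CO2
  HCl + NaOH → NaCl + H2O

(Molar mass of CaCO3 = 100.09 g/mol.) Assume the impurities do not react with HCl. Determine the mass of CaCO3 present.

n(HCl) added = 0.04030 × 0.6035 = 0.02432 mol
n(NaOH) used in back-titration = 0.02673 × 0.2346 = 6.271 × 10^-3 mol
n(HCl) left over = 6.271 × 10^-3 mol (1:1 ratio)
n(HCl) consumed by analyte = 0.02432 − 6.271 × 10^-3 = 0.01805 mol
From the 1:2 ratio, n(CaCO3) = 1/2 × 0.01805 = 9.025 × 10^-3 mol
mass of CaCO3 = 9.025 × 10^-3 × 100.09 = 0.9033 g

0.9033 g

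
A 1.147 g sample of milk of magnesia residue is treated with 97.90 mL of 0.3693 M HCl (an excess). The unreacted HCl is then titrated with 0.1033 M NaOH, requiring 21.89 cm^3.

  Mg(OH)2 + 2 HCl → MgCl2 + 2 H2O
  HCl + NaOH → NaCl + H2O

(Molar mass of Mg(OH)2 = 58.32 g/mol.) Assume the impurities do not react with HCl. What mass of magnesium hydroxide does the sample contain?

n(HCl) added = 0.09790 × 0.3693 = 0.03615 mol
n(NaOH) used in back-titration = 0.02189 × 0.1033 = 2.261 × 10^-3 mol
n(HCl) left over = 2.261 × 10^-3 mol (1:1 ratio)
n(HCl) consumed by analyte = 0.03615 − 2.261 × 10^-3 = 0.03389 mol
From the 1:2 ratio, n(Mg(OH)2) = 1/2 × 0.03389 = 0.01695 mol
mass of Mg(OH)2 = 0.01695 × 58.32 = 0.9883 g

0.9883 g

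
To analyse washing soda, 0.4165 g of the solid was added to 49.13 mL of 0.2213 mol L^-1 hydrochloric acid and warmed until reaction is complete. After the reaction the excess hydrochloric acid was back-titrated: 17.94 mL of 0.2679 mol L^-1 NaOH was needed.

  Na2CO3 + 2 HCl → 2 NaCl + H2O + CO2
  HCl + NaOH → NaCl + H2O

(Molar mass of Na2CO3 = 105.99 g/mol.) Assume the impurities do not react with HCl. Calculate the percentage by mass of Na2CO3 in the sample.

77.19 %

n(HCl) added = 0.04913 × 0.2213 = 0.01087 mol
n(NaOH) used in back-titration = 0.01794 × 0.2679 = 4.806 × 10^-3 mol
n(HCl) left over = 4.806 × 10^-3 mol (1:1 ratio)
n(HCl) consumed by analyte = 0.01087 − 4.806 × 10^-3 = 6.066 × 10^-3 mol
From the 1:2 ratio, n(Na2CO3) = 1/2 × 6.066 × 10^-3 = 3.033 × 10^-3 mol
mass of Na2CO3 = 3.033 × 10^-3 × 105.99 = 0.3215 g
% Na2CO3 = 0.3215 / 0.4165 × 100 = 77.19 %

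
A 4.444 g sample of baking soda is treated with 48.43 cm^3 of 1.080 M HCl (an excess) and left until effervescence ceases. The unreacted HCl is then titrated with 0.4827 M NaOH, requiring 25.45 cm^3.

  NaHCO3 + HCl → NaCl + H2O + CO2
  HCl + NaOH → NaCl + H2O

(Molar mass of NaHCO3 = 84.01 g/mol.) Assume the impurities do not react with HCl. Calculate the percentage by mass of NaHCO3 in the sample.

75.65 %

n(HCl) added = 0.04843 × 1.080 = 0.05230 mol
n(NaOH) used in back-titration = 0.02545 × 0.4827 = 0.01228 mol
n(HCl) left over = 0.01228 mol (1:1 ratio)
n(HCl) consumed by analyte = 0.05230 − 0.01228 = 0.04002 mol
n(NaHCO3) = 0.04002 mol (1:1 ratio)
mass of NaHCO3 = 0.04002 × 84.01 = 3.362 g
% NaHCO3 = 3.362 / 4.444 × 100 = 75.65 %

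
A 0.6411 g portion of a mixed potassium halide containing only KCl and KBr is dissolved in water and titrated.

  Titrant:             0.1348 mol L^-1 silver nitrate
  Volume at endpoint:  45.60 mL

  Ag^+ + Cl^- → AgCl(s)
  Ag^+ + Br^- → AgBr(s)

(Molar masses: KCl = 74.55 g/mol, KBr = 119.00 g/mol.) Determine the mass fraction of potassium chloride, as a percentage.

n(AgNO3) = 0.04560 × 0.1348 = 6.147 × 10^-3 mol
Let x = n(KCl), y = n(KBr).
Titrant: 1x + 1y = 6.147 × 10^-3;  mass: 74.55x + 119.00y = 0.6411
Solving, x = 2.033 × 10^-3 mol, y = 4.114 × 10^-3 mol
mass of KCl = 2.033 × 10^-3 × 74.55 = 0.1516 g
% KCl = 0.1516 / 0.6411 × 100 = 23.64 %

23.64 %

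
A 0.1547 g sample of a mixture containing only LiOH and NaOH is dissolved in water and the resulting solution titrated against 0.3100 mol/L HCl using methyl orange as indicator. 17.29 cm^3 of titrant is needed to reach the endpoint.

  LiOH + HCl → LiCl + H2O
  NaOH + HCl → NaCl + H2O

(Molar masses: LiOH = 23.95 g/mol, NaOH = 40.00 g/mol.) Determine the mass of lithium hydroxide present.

n(HCl) = 0.01729 × 0.3100 = 5.360 × 10^-3 mol
Let x = n(LiOH), y = n(NaOH).
Titrant: 1x + 1y = 5.360 × 10^-3;  mass: 23.95x + 40.00y = 0.1547
Solving, x = 3.719 × 10^-3 mol, y = 1.641 × 10^-3 mol
mass of LiOH = 3.719 × 10^-3 × 23.95 = 0.08908 g

0.08908 g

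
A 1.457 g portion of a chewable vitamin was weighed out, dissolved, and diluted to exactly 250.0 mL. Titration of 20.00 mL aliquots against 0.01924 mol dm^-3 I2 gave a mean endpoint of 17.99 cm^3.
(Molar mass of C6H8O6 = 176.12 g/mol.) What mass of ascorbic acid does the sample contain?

0.7620 g

C6H8O6 + I2 → C6H6O6 + 2 HI
n(I2) per titration = 0.01799 × 0.01924 = 3.461 × 10^-4 mol
n(C6H8O6) in each aliquot = 3.461 × 10^-4 mol (1:1 ratio)
n(C6H8O6) in the whole flask = 3.461 × 10^-4 × 250.0/20.00 = 4.327 × 10^-3 mol
mass of C6H8O6 = 4.327 × 10^-3 × 176.12 = 0.7620 g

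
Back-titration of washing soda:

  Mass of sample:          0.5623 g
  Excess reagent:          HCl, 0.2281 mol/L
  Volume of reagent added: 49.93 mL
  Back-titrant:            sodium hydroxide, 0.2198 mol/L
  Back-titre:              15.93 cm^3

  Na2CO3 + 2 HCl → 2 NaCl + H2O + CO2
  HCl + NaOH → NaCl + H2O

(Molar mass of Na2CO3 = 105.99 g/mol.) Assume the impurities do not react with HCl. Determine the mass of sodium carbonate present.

0.4180 g

n(HCl) added = 0.04993 × 0.2281 = 0.01139 mol
n(NaOH) used in back-titration = 0.01593 × 0.2198 = 3.501 × 10^-3 mol
n(HCl) left over = 3.501 × 10^-3 mol (1:1 ratio)
n(HCl) consumed by analyte = 0.01139 − 3.501 × 10^-3 = 7.888 × 10^-3 mol
From the 1:2 ratio, n(Na2CO3) = 1/2 × 7.888 × 10^-3 = 3.944 × 10^-3 mol
mass of Na2CO3 = 3.944 × 10^-3 × 105.99 = 0.4180 g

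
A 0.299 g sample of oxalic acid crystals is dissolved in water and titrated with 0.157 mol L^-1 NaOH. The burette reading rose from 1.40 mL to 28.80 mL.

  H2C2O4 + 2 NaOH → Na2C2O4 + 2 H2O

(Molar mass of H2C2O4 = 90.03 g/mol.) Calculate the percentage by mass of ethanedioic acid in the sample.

64.8 %

n(NaOH) = 0.0274 L × 0.157 mol/L = 4.30 × 10^-3 mol
From the 1:2 ratio, n(H2C2O4) = 1/2 × 4.30 × 10^-3 = 2.15 × 10^-3 mol
mass of H2C2O4 = 2.15 × 10^-3 × 90.03 g/mol = 0.194 g
% H2C2O4 = 0.194 / 0.299 × 100 = 64.8 %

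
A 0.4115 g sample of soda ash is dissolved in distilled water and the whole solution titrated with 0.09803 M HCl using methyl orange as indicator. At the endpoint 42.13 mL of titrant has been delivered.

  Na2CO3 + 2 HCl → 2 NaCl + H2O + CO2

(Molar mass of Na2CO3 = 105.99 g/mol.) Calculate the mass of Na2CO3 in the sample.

0.2189 g

n(HCl) = 0.04213 L × 0.09803 mol/L = 4.130 × 10^-3 mol
From the 1:2 ratio, n(Na2CO3) = 1/2 × 4.130 × 10^-3 = 2.065 × 10^-3 mol
mass of Na2CO3 = 2.065 × 10^-3 × 105.99 g/mol = 0.2189 g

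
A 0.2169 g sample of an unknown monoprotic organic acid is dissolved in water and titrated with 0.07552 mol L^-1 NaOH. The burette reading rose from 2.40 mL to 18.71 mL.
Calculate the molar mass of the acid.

n(NaOH) = 0.01631 L × 0.07552 mol/L = 1.232 × 10^-3 mol
n(HA) = 1.232 × 10^-3 mol (1:1 ratio)
M = m / n = 0.2169 g / 1.232 × 10^-3 mol = 176.1 g/mol

176.1 g/mol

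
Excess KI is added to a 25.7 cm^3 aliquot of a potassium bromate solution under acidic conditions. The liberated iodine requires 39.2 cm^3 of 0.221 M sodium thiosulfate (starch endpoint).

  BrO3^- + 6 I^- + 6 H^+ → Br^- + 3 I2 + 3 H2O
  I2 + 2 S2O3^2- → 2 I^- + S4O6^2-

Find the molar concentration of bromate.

0.0562 M

n(S2O3^2-) = 0.0392 × 0.221 = 8.66 × 10^-3 mol
n(I2) = n(S2O3^2-)/2 = 4.33 × 10^-3 mol
From the 1:3 ratio, n(BrO3^-) in the aliquot = 1/3 × 4.33 × 10^-3 = 1.44 × 10^-3 mol
[BrO3^-] = 1.44 × 10^-3 / 0.0257 = 0.0562 mol/L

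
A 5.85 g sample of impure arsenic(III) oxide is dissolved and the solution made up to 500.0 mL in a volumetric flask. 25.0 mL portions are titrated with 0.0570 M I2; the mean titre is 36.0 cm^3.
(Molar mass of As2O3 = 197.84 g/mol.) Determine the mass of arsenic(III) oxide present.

4.06 g

As2O3 + 2 I2 + 2 H2O → As2O5 + 4 HI
n(I2) per titration = 0.0360 × 0.0570 = 2.05 × 10^-3 mol
From the 1:2 ratio, n(As2O3) in each aliquot = 1/2 × 2.05 × 10^-3 = 1.03 × 10^-3 mol
n(As2O3) in the whole flask = 1.03 × 10^-3 × 500.0/25.0 = 0.0205 mol
mass of As2O3 = 0.0205 × 197.84 = 4.06 g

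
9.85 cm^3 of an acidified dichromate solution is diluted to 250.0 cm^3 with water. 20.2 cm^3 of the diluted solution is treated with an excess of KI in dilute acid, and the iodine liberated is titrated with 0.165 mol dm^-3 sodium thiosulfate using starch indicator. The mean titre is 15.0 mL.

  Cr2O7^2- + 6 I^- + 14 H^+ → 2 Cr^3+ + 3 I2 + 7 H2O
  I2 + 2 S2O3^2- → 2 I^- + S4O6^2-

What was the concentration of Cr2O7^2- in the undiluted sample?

n(S2O3^2-) = 0.0150 × 0.165 = 2.48 × 10^-3 mol
n(I2) = n(S2O3^2-)/2 = 1.24 × 10^-3 mol
From the 1:3 ratio, n(Cr2O7^2-) in the aliquot = 1/3 × 1.24 × 10^-3 = 4.12 × 10^-4 mol
[Cr2O7^2-]_dilute = 4.12 × 10^-4 / 0.0202 = 0.0204 mol/L
[Cr2O7^2-]_original = 0.0204 × 250.0/9.85 = 0.518 mol/L

0.518 mol/L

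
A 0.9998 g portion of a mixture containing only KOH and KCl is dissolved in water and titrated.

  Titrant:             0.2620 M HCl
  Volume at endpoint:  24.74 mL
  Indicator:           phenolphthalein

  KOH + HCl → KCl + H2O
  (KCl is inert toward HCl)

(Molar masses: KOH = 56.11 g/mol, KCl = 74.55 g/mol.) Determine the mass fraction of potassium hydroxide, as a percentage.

36.38 %

n(HCl) = 0.02474 × 0.2620 = 6.482 × 10^-3 mol
Let x = n(KOH), y = n(KCl).
Titrant: 1x = 6.482 × 10^-3;  mass: 56.11x + 74.55y = 0.9998
Solving, x = 6.482 × 10^-3 mol, y = 8.533 × 10^-3 mol
mass of KOH = 6.482 × 10^-3 × 56.11 = 0.3637 g
% KOH = 0.3637 / 0.9998 × 100 = 36.38 %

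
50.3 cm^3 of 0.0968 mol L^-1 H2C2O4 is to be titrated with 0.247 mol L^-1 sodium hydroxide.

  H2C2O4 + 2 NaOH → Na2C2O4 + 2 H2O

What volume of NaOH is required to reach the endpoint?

39.4 mL

n(H2C2O4) = 0.0503 L × 0.0968 mol/L = 4.87 × 10^-3 mol
From the 2:1 stoichiometry, n(NaOH) = 2/1 × 4.87 × 10^-3 = 9.74 × 10^-3 mol
V(NaOH) = 9.74 × 10^-3 mol / 0.247 mol/L = 0.0394 L = 39.4 mL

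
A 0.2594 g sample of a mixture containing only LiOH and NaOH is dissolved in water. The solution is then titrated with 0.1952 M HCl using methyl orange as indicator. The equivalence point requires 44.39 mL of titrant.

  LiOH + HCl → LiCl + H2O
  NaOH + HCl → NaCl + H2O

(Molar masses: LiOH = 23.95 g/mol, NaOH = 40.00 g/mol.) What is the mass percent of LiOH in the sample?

50.16 %

n(HCl) = 0.04439 × 0.1952 = 8.665 × 10^-3 mol
Let x = n(LiOH), y = n(NaOH).
Titrant: 1x + 1y = 8.665 × 10^-3;  mass: 23.95x + 40.00y = 0.2594
Solving, x = 5.433 × 10^-3 mol, y = 3.232 × 10^-3 mol
mass of LiOH = 5.433 × 10^-3 × 23.95 = 0.1301 g
% LiOH = 0.1301 / 0.2594 × 100 = 50.16 %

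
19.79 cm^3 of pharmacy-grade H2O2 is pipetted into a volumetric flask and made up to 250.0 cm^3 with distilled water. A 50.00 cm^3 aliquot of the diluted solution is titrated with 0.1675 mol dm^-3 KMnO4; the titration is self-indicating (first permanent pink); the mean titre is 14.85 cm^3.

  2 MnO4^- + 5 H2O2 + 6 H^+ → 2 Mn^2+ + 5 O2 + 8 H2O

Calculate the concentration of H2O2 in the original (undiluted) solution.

n(KMnO4) = 0.01485 × 0.1675 = 2.487 × 10^-3 mol
From the 5:2 ratio, n(H2O2) in the aliquot = 5/2 × 2.487 × 10^-3 = 6.218 × 10^-3 mol
[H2O2]_dilute = 6.218 × 10^-3 / 0.05000 = 0.1244 mol/L
Dilution factor = 250.0 / 19.79 = 12.63
[H2O2]_stock = 0.1244 × 12.63 = 1.571 mol/L

1.571 mol/L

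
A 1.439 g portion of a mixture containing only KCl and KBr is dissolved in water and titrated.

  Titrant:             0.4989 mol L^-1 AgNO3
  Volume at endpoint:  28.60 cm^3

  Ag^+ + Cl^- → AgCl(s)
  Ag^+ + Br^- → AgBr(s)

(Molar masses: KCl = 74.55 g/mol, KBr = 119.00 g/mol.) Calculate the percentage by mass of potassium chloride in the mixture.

n(AgNO3) = 0.02860 × 0.4989 = 0.01427 mol
Let x = n(KCl), y = n(KBr).
Titrant: 1x + 1y = 0.01427;  mass: 74.55x + 119.00y = 1.439
Solving, x = 5.826 × 10^-3 mol, y = 8.443 × 10^-3 mol
mass of KCl = 5.826 × 10^-3 × 74.55 = 0.4343 g
% KCl = 0.4343 / 1.439 × 100 = 30.18 %

30.18 %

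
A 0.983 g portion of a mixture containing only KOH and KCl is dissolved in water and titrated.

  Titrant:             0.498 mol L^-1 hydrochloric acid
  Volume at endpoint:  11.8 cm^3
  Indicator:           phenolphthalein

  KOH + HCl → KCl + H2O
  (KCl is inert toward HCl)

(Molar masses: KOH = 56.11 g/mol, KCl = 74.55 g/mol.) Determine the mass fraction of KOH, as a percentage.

n(HCl) = 0.0118 × 0.498 = 5.88 × 10^-3 mol
Let x = n(KOH), y = n(KCl).
Titrant: 1x = 5.88 × 10^-3;  mass: 56.11x + 74.55y = 0.983
Solving, x = 5.88 × 10^-3 mol, y = 8.76 × 10^-3 mol
mass of KOH = 5.88 × 10^-3 × 56.11 = 0.330 g
% KOH = 0.330 / 0.983 × 100 = 33.5 %

33.5 %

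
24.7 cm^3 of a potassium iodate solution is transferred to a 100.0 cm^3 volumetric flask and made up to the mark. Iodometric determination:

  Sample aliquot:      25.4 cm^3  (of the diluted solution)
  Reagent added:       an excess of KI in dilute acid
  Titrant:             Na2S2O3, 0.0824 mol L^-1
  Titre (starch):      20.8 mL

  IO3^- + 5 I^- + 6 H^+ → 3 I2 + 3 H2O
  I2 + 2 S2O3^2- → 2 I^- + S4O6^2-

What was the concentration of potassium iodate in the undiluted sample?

0.0455 mol/L

n(S2O3^2-) = 0.0208 × 0.0824 = 1.71 × 10^-3 mol
n(I2) = n(S2O3^2-)/2 = 8.57 × 10^-4 mol
From the 1:3 ratio, n(IO3^-) in the aliquot = 1/3 × 8.57 × 10^-4 = 2.86 × 10^-4 mol
[IO3^-]_dilute = 2.86 × 10^-4 / 0.0254 = 0.0112 mol/L
[IO3^-]_original = 0.0112 × 100.0/24.7 = 0.0455 mol/L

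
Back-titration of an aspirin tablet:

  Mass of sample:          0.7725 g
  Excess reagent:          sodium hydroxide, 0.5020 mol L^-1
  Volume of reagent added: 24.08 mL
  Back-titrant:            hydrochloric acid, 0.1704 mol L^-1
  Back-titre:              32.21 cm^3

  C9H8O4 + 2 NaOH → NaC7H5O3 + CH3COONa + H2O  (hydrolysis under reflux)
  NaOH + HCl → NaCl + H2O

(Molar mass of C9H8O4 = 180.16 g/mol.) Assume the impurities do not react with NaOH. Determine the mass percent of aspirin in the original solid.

76.96 %

n(NaOH) added = 0.02408 × 0.5020 = 0.01209 mol
n(HCl) used in back-titration = 0.03221 × 0.1704 = 5.489 × 10^-3 mol
n(NaOH) left over = 5.489 × 10^-3 mol (1:1 ratio)
n(NaOH) consumed by analyte = 0.01209 − 5.489 × 10^-3 = 6.600 × 10^-3 mol
From the 1:2 ratio, n(C9H8O4) = 1/2 × 6.600 × 10^-3 = 3.300 × 10^-3 mol
mass of C9H8O4 = 3.300 × 10^-3 × 180.16 = 0.5945 g
% C9H8O4 = 0.5945 / 0.7725 × 100 = 76.96 %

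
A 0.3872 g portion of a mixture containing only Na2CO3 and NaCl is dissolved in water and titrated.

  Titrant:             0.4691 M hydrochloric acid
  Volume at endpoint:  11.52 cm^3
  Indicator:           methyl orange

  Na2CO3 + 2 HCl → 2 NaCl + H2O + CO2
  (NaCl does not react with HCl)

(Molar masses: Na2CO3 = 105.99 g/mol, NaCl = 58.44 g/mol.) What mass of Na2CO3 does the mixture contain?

0.2864 g

n(HCl) = 0.01152 × 0.4691 = 5.404 × 10^-3 mol
Let x = n(Na2CO3), y = n(NaCl).
Titrant: 2x = 5.404 × 10^-3;  mass: 105.99x + 58.44y = 0.3872
Solving, x = 2.702 × 10^-3 mol, y = 1.725 × 10^-3 mol
mass of Na2CO3 = 2.702 × 10^-3 × 105.99 = 0.2864 g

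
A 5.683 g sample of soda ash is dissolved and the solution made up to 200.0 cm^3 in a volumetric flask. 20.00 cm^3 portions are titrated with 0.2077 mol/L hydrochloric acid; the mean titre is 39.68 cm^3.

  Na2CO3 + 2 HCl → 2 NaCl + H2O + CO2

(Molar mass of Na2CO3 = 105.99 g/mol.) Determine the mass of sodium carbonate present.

n(HCl) per titration = 0.03968 × 0.2077 = 8.242 × 10^-3 mol
From the 1:2 ratio, n(Na2CO3) in each aliquot = 1/2 × 8.242 × 10^-3 = 4.121 × 10^-3 mol
n(Na2CO3) in the whole flask = 4.121 × 10^-3 × 200.0/20.00 = 0.04121 mol
mass of Na2CO3 = 0.04121 × 105.99 = 4.368 g

4.368 g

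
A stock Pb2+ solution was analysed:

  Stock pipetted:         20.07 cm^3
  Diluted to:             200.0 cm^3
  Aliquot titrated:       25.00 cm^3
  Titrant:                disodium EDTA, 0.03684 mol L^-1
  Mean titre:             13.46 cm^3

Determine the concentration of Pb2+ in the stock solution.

0.1977 mol/L

Pb^2+ + EDTA^4- → [Pb(EDTA)]^2-
n(EDTA) = 0.01346 × 0.03684 = 4.959 × 10^-4 mol
n(Pb2+) in the aliquot = 4.959 × 10^-4 mol (1:1 ratio)
[Pb2+]_dilute = 4.959 × 10^-4 / 0.02500 = 0.01983 mol/L
Dilution factor = 200.0 / 20.07 = 9.965
[Pb2+]_stock = 0.01983 × 9.965 = 0.1977 mol/L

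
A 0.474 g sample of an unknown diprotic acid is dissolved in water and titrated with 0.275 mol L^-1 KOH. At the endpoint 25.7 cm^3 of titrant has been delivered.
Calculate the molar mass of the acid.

n(KOH) = 0.0257 L × 0.275 mol/L = 7.07 × 10^-3 mol
From the 1:2 ratio, n(H2A) = 1/2 × 7.07 × 10^-3 = 3.53 × 10^-3 mol
M = m / n = 0.474 g / 3.53 × 10^-3 mol = 134 g/mol

134 g/mol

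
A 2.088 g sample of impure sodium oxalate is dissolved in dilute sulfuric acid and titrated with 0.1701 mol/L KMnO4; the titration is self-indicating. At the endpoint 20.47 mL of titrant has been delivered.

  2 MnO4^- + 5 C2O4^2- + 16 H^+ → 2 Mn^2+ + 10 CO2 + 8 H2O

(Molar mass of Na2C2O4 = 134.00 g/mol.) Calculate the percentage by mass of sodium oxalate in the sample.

n(KMnO4) = 0.02047 L × 0.1701 mol/L = 3.482 × 10^-3 mol
From the 5:2 ratio, n(Na2C2O4) = 5/2 × 3.482 × 10^-3 = 8.705 × 10^-3 mol
mass of Na2C2O4 = 8.705 × 10^-3 × 134.00 g/mol = 1.166 g
% Na2C2O4 = 1.166 / 2.088 × 100 = 55.86 %

55.86 %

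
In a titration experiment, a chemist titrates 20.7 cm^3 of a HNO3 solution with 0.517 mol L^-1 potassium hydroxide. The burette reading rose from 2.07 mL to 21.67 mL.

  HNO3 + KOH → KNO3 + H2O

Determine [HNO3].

n(KOH) = 0.0196 L × 0.517 mol/L = 0.0101 mol
n(HNO3) = 0.0101 mol (1:1 mole ratio)
[HNO3] = 0.0101 mol / 0.0207 L = 0.490 mol/L

0.490 mol/L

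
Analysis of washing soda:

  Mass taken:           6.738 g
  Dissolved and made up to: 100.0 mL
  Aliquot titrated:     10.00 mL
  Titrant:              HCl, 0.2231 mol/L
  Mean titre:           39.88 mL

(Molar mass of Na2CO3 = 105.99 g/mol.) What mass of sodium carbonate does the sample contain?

4.715 g

Na2CO3 + 2 HCl → 2 NaCl + H2O + CO2
n(HCl) per titration = 0.03988 × 0.2231 = 8.897 × 10^-3 mol
From the 1:2 ratio, n(Na2CO3) in each aliquot = 1/2 × 8.897 × 10^-3 = 4.449 × 10^-3 mol
n(Na2CO3) in the whole flask = 4.449 × 10^-3 × 100.0/10.00 = 0.04449 mol
mass of Na2CO3 = 0.04449 × 105.99 = 4.715 g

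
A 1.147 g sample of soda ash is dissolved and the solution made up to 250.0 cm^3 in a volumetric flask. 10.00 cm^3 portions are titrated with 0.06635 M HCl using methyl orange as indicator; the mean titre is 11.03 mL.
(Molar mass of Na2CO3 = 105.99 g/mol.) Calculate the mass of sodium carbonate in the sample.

Na2CO3 + 2 HCl → 2 NaCl + H2O + CO2
n(HCl) per titration = 0.01103 × 0.06635 = 7.318 × 10^-4 mol
From the 1:2 ratio, n(Na2CO3) in each aliquot = 1/2 × 7.318 × 10^-4 = 3.659 × 10^-4 mol
n(Na2CO3) in the whole flask = 3.659 × 10^-4 × 250.0/10.00 = 9.148 × 10^-3 mol
mass of Na2CO3 = 9.148 × 10^-3 × 105.99 = 0.9696 g

0.9696 g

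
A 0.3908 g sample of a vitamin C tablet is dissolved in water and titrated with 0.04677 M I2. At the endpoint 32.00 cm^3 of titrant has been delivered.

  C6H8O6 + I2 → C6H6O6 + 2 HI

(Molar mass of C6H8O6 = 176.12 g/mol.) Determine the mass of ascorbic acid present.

0.2636 g

n(I2) = 0.03200 L × 0.04677 mol/L = 1.497 × 10^-3 mol
n(C6H8O6) = 1.497 × 10^-3 mol (1:1 ratio)
mass of C6H8O6 = 1.497 × 10^-3 × 176.12 g/mol = 0.2636 g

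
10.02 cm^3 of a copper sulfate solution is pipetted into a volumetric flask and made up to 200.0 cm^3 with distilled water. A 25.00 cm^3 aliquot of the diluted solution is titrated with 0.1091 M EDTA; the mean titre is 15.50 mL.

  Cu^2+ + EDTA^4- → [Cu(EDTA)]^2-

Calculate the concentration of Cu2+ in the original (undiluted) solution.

n(EDTA) = 0.01550 × 0.1091 = 1.691 × 10^-3 mol
n(Cu2+) in the aliquot = 1.691 × 10^-3 mol (1:1 ratio)
[Cu2+]_dilute = 1.691 × 10^-3 / 0.02500 = 0.06764 mol/L
Dilution factor = 200.0 / 10.02 = 19.96
[Cu2+]_stock = 0.06764 × 19.96 = 1.350 mol/L

1.350 M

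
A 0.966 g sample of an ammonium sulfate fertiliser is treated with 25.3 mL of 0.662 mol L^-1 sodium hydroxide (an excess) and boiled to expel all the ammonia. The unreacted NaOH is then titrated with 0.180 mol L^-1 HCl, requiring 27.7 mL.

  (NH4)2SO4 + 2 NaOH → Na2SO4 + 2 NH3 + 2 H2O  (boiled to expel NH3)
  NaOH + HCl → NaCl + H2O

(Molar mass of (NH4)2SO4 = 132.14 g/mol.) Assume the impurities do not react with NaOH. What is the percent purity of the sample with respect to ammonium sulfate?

80.5 %

n(NaOH) added = 0.0253 × 0.662 = 0.0167 mol
n(HCl) used in back-titration = 0.0277 × 0.180 = 4.99 × 10^-3 mol
n(NaOH) left over = 4.99 × 10^-3 mol (1:1 ratio)
n(NaOH) consumed by analyte = 0.0167 − 4.99 × 10^-3 = 0.0118 mol
From the 1:2 ratio, n((NH4)2SO4) = 1/2 × 0.0118 = 5.88 × 10^-3 mol
mass of (NH4)2SO4 = 5.88 × 10^-3 × 132.14 = 0.777 g
% (NH4)2SO4 = 0.777 / 0.966 × 100 = 80.5 %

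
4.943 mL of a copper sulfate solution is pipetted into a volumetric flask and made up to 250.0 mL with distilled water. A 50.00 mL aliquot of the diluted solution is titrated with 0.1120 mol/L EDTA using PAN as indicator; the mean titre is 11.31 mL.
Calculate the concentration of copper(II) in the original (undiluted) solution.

Cu^2+ + EDTA^4- → [Cu(EDTA)]^2-
n(EDTA) = 0.01131 × 0.1120 = 1.267 × 10^-3 mol
n(Cu2+) in the aliquot = 1.267 × 10^-3 mol (1:1 ratio)
[Cu2+]_dilute = 1.267 × 10^-3 / 0.05000 = 0.02533 mol/L
Dilution factor = 250.0 / 4.943 = 50.58
[Cu2+]_stock = 0.02533 × 50.58 = 1.281 mol/L

1.281 mol/L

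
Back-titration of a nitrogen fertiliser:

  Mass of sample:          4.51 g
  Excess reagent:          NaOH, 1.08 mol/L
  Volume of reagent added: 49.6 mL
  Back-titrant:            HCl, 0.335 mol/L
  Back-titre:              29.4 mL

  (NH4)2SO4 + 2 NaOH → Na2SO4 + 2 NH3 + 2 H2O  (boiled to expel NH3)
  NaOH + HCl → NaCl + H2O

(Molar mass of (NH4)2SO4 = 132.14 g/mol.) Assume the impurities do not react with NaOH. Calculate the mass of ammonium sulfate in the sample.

n(NaOH) added = 0.0496 × 1.08 = 0.0536 mol
n(HCl) used in back-titration = 0.0294 × 0.335 = 9.85 × 10^-3 mol
n(NaOH) left over = 9.85 × 10^-3 mol (1:1 ratio)
n(NaOH) consumed by analyte = 0.0536 − 9.85 × 10^-3 = 0.0437 mol
From the 1:2 ratio, n((NH4)2SO4) = 1/2 × 0.0437 = 0.0219 mol
mass of (NH4)2SO4 = 0.0219 × 132.14 = 2.89 g

2.89 g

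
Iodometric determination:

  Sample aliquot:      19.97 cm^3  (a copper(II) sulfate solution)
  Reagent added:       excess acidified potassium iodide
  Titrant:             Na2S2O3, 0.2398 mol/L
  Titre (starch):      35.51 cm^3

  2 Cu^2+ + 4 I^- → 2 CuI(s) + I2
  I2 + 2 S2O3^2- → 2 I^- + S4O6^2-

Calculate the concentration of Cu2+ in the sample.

n(S2O3^2-) = 0.03551 × 0.2398 = 8.515 × 10^-3 mol
n(I2) = n(S2O3^2-)/2 = 4.258 × 10^-3 mol
From the 2:1 ratio, n(Cu2+) in the aliquot = 2/1 × 4.258 × 10^-3 = 8.515 × 10^-3 mol
[Cu2+] = 8.515 × 10^-3 / 0.01997 = 0.4264 mol/L

0.4264 mol/L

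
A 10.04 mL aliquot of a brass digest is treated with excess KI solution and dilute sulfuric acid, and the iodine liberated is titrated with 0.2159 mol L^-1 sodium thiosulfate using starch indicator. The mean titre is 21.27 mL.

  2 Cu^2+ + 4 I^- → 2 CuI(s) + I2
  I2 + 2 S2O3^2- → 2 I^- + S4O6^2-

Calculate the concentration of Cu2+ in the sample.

0.4574 mol/L

n(S2O3^2-) = 0.02127 × 0.2159 = 4.592 × 10^-3 mol
n(I2) = n(S2O3^2-)/2 = 2.296 × 10^-3 mol
From the 2:1 ratio, n(Cu2+) in the aliquot = 2/1 × 2.296 × 10^-3 = 4.592 × 10^-3 mol
[Cu2+] = 4.592 × 10^-3 / 0.01004 = 0.4574 mol/L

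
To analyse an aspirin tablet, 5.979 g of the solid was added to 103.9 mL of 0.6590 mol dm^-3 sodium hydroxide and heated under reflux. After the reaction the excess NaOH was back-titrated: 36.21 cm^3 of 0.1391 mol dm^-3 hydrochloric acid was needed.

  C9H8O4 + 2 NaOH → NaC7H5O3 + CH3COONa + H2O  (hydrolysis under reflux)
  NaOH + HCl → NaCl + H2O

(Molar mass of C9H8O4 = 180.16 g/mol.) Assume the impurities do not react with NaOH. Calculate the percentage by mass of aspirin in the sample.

95.57 %

n(NaOH) added = 0.1039 × 0.6590 = 0.06847 mol
n(HCl) used in back-titration = 0.03621 × 0.1391 = 5.037 × 10^-3 mol
n(NaOH) left over = 5.037 × 10^-3 mol (1:1 ratio)
n(NaOH) consumed by analyte = 0.06847 − 5.037 × 10^-3 = 0.06343 mol
From the 1:2 ratio, n(C9H8O4) = 1/2 × 0.06343 = 0.03172 mol
mass of C9H8O4 = 0.03172 × 180.16 = 5.714 g
% C9H8O4 = 5.714 / 5.979 × 100 = 95.57 %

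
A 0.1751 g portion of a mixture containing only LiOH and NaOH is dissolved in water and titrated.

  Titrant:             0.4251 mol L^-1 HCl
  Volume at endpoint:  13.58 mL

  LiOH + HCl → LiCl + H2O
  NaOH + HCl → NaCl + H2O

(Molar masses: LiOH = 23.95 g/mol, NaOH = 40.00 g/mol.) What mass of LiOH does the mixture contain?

0.08329 g

n(HCl) = 0.01358 × 0.4251 = 5.773 × 10^-3 mol
Let x = n(LiOH), y = n(NaOH).
Titrant: 1x + 1y = 5.773 × 10^-3;  mass: 23.95x + 40.00y = 0.1751
Solving, x = 3.478 × 10^-3 mol, y = 2.295 × 10^-3 mol
mass of LiOH = 3.478 × 10^-3 × 23.95 = 0.08329 g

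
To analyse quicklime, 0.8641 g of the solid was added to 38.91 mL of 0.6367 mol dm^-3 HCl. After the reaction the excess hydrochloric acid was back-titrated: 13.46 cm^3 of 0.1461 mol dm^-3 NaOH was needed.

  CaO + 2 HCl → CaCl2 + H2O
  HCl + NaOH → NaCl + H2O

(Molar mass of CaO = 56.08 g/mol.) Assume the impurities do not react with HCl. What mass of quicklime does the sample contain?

0.6395 g

n(HCl) added = 0.03891 × 0.6367 = 0.02477 mol
n(NaOH) used in back-titration = 0.01346 × 0.1461 = 1.967 × 10^-3 mol
n(HCl) left over = 1.967 × 10^-3 mol (1:1 ratio)
n(HCl) consumed by analyte = 0.02477 − 1.967 × 10^-3 = 0.02281 mol
From the 1:2 ratio, n(CaO) = 1/2 × 0.02281 = 0.01140 mol
mass of CaO = 0.01140 × 56.08 = 0.6395 g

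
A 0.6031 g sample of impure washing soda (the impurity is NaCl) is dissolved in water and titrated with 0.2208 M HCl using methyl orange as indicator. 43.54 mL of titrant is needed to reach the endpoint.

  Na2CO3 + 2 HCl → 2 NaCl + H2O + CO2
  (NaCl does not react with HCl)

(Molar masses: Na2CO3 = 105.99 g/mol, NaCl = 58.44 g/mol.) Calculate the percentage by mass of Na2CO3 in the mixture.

n(HCl) = 0.04354 × 0.2208 = 9.614 × 10^-3 mol
Let x = n(Na2CO3), y = n(NaCl).
Titrant: 2x = 9.614 × 10^-3;  mass: 105.99x + 58.44y = 0.6031
Solving, x = 4.807 × 10^-3 mol, y = 1.602 × 10^-3 mol
mass of Na2CO3 = 4.807 × 10^-3 × 105.99 = 0.5095 g
% Na2CO3 = 0.5095 / 0.6031 × 100 = 84.48 %

84.48 %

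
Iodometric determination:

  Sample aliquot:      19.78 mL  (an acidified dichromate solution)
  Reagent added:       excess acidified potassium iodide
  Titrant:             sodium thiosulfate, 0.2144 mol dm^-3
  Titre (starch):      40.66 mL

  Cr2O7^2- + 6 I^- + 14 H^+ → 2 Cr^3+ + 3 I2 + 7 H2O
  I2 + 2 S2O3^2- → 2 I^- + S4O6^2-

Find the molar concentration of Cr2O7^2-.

n(S2O3^2-) = 0.04066 × 0.2144 = 8.718 × 10^-3 mol
n(I2) = n(S2O3^2-)/2 = 4.359 × 10^-3 mol
From the 1:3 ratio, n(Cr2O7^2-) in the aliquot = 1/3 × 4.359 × 10^-3 = 1.453 × 10^-3 mol
[Cr2O7^2-] = 1.453 × 10^-3 / 0.01978 = 0.07345 mol/L

0.07345 mol/L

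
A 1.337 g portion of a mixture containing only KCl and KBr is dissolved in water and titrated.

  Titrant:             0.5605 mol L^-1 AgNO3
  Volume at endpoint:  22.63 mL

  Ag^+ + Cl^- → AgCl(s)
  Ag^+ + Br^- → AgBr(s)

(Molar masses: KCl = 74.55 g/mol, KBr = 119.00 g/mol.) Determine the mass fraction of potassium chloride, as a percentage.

21.63 %

n(AgNO3) = 0.02263 × 0.5605 = 0.01268 mol
Let x = n(KCl), y = n(KBr).
Titrant: 1x + 1y = 0.01268;  mass: 74.55x + 119.00y = 1.337
Solving, x = 3.879 × 10^-3 mol, y = 8.805 × 10^-3 mol
mass of KCl = 3.879 × 10^-3 × 74.55 = 0.2892 g
% KCl = 0.2892 / 1.337 × 100 = 21.63 %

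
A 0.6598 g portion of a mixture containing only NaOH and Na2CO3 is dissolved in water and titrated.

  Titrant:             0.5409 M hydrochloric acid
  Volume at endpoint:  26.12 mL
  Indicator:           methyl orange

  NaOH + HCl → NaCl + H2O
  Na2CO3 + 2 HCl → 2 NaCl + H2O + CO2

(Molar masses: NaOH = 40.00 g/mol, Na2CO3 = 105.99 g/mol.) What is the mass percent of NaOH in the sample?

n(HCl) = 0.02612 × 0.5409 = 0.01413 mol
Let x = n(NaOH), y = n(Na2CO3).
Titrant: 1x + 2y = 0.01413;  mass: 40.00x + 105.99y = 0.6598
Solving, x = 6.843 × 10^-3 mol, y = 3.642 × 10^-3 mol
mass of NaOH = 6.843 × 10^-3 × 40.00 = 0.2737 g
% NaOH = 0.2737 / 0.6598 × 100 = 41.49 %

41.49 %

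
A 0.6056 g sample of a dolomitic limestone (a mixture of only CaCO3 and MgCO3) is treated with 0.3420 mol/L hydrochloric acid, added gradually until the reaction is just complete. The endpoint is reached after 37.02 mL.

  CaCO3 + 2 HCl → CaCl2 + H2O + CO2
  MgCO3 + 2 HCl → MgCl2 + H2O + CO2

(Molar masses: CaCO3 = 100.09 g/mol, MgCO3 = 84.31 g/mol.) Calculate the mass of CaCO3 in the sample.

0.4559 g

n(HCl) = 0.03702 × 0.3420 = 0.01266 mol
Let x = n(CaCO3), y = n(MgCO3).
Titrant: 2x + 2y = 0.01266;  mass: 100.09x + 84.31y = 0.6056
Solving, x = 4.555 × 10^-3 mol, y = 1.775 × 10^-3 mol
mass of CaCO3 = 4.555 × 10^-3 × 100.09 = 0.4559 g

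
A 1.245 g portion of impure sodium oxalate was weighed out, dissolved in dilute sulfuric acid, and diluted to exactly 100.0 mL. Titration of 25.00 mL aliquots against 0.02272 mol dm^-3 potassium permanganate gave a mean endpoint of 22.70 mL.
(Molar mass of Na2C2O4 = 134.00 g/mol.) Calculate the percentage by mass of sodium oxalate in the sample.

55.51 %

2 MnO4^- + 5 C2O4^2- + 16 H^+ → 2 Mn^2+ + 10 CO2 + 8 H2O
n(KMnO4) per titration = 0.02270 × 0.02272 = 5.157 × 10^-4 mol
From the 5:2 ratio, n(Na2C2O4) in each aliquot = 5/2 × 5.157 × 10^-4 = 1.289 × 10^-3 mol
n(Na2C2O4) in the whole flask = 1.289 × 10^-3 × 100.0/25.00 = 5.157 × 10^-3 mol
mass of Na2C2O4 = 5.157 × 10^-3 × 134.00 = 0.6911 g
% Na2C2O4 = 0.6911 / 1.245 × 100 = 55.51 %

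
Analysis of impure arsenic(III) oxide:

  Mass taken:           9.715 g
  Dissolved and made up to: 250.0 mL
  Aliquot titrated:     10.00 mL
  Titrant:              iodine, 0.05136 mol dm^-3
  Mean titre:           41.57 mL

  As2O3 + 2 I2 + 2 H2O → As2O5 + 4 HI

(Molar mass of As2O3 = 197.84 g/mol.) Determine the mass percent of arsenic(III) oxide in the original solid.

n(I2) per titration = 0.04157 × 0.05136 = 2.135 × 10^-3 mol
From the 1:2 ratio, n(As2O3) in each aliquot = 1/2 × 2.135 × 10^-3 = 1.068 × 10^-3 mol
n(As2O3) in the whole flask = 1.068 × 10^-3 × 250.0/10.00 = 0.02669 mol
mass of As2O3 = 0.02669 × 197.84 = 5.280 g
% As2O3 = 5.280 / 9.715 × 100 = 54.35 %

54.35 %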